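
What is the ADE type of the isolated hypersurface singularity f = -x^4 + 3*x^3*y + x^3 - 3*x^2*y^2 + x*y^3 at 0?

The Hessian of f at 0 has rank 0. Corank 2; j^3 = x^3 is a perfect cube, so E-series; the 4-jet and mu = 7 give E_7.

E7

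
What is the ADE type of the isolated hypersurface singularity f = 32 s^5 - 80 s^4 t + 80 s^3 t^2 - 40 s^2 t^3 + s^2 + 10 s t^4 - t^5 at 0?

The Hessian of f at 0 has rank 1. Corank 1: A-series; mu = 4 gives A_4.

A4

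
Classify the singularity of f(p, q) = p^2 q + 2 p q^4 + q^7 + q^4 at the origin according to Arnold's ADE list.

The Hessian of f at 0 is [[0, 0], [0, 0]] with rank 0, so corank 2. A Groebner basis of the Jacobian ideal J(f) in C{p,q} is {p^3, p^2/4 + q^3, p*q}; counting standard monomials gives mu = 5. Corank 2; j^3 = p^2*q has shape L^2 M (L != M), so D-series; mu = 5 gives D_5.

D5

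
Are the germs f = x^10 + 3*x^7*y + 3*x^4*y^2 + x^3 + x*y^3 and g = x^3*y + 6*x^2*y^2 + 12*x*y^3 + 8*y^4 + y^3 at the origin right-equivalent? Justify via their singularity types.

The Hessian of f at 0 has rank 0. Corank 2; j^3 = x^3 is a perfect cube, so E-series; the 4-jet and mu = 7 give E_7. The Hessian of g at 0 has rank 0. Corank 2; j^3 = y^3 is a perfect cube, so E-series; the 4-jet and mu = 7 give E_7. Both have type E_7, hence right-equivalent.

Yes.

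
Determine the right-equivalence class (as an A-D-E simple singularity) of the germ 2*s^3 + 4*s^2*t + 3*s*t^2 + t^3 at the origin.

D_{4}

The Hessian of f at 0 is [[0, 0], [0, 0]] with rank 0, so corank 2. A Groebner basis of the Jacobian ideal J(f) in C{s,t} is {t^3, s^2 - 3*t^2/2, s*t + 3*t^2/2}; counting standard monomials gives mu = 4. Corank 2; j^3 = (s + t)*(2*s^2 + 2*s*t + t^2) splits into three distinct lines over C (the quadratic factor has nonzero discriminant), so D_4.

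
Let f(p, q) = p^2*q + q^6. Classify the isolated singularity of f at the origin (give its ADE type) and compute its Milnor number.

Type D_7, Milnor number mu = 7.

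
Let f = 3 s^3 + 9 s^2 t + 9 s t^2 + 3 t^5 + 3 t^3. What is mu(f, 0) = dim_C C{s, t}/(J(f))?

The Hessian of f at 0 has rank 0. Corank 2; j^3 = 3*(s + t)^3 is a perfect cube, so E-series; the 5-jet and mu = 8 give E_8.

8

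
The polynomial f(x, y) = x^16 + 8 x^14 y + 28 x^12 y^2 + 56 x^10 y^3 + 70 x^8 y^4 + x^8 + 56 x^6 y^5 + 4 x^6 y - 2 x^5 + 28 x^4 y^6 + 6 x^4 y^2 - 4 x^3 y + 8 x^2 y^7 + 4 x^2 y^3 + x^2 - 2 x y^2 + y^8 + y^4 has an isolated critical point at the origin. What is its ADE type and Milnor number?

The Hessian of f at 0 has rank 1. Corank 1: A-series; mu = 7 gives A_7.

Type A_7, Milnor number mu = 7.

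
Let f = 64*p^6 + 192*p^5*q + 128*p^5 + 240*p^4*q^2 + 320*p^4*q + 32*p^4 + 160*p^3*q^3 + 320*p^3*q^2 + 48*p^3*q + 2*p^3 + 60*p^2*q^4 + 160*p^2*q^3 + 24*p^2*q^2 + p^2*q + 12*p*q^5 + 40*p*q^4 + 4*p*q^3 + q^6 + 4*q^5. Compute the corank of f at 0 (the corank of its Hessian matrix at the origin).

The Hessian at 0 is [[0, 0], [0, 0]] of rank 0; hence corank 2.

2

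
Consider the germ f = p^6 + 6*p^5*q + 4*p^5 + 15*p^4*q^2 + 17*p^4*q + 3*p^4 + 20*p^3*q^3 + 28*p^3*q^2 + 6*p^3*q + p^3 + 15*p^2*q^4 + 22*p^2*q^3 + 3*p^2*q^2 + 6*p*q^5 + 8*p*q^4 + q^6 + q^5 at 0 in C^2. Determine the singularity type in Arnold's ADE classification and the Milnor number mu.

Type E8, Milnor number mu = 8.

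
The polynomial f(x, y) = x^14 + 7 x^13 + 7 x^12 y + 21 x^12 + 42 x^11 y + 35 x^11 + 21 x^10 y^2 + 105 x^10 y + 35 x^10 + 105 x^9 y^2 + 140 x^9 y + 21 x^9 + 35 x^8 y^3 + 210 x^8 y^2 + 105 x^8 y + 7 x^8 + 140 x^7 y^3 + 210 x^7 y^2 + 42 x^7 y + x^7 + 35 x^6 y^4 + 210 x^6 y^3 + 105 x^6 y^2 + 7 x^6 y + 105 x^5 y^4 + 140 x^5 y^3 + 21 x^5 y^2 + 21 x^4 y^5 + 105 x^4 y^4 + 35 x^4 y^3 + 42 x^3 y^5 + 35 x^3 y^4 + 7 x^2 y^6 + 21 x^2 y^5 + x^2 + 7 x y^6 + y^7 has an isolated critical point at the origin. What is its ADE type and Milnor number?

The Hessian of f at 0 has rank 1. Corank 1: A-series; mu = 6 gives A_6.

Type A_{6}, Milnor number mu = 6.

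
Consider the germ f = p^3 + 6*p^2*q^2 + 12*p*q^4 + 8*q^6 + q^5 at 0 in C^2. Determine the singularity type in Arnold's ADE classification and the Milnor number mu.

Type E_8, Milnor number mu = 8.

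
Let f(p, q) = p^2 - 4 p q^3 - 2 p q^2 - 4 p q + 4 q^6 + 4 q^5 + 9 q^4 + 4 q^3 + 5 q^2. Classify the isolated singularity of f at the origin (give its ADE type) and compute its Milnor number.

Type A1, Milnor number mu = 1.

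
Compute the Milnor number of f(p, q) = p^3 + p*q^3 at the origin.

The Hessian of f at 0 is [[0, 0], [0, 0]] with rank 0, so corank 2. A Groebner basis of the Jacobian ideal J(f) in C{p,q} is {p^3, p*q^2, 3*p^2 + q^3}; counting standard monomials gives mu = 7. Corank 2; j^3 = p^3 is a perfect cube, so E-series; the 4-jet and mu = 7 give E_7.

7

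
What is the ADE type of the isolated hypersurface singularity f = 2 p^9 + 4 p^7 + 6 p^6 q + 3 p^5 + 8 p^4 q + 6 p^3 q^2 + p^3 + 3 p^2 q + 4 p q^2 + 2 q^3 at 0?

D_4

The Hessian of f at 0 has rank 0. Corank 2; j^3 = (p + q)*(p^2 + 2*p*q + 2*q^2) splits into three distinct lines over C (the quadratic factor has nonzero discriminant), so D_4.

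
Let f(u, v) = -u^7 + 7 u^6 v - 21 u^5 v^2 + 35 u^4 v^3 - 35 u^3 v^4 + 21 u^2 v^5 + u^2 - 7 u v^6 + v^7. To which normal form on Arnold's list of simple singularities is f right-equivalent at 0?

A_{6}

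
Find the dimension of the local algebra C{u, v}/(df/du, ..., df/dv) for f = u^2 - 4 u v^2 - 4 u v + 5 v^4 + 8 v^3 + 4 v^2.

The Hessian of f at 0 is [[2, -4], [-4, 8]] with rank 1, so corank 1. A Groebner basis of the Jacobian ideal J(f) in C{u,v} is {u^2 - 2*u + 4*v, u*v - u + 2*v, -u/2 + v^2 + v}; counting standard monomials gives mu = 3. Corank 1: A-series; mu = 3 gives A_3.

3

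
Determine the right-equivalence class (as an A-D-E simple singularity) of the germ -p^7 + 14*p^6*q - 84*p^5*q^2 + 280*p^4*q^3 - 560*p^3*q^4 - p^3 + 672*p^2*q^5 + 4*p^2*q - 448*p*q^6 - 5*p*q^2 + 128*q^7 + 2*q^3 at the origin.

D_{8}

The Hessian of f at 0 has rank 0. Corank 2; j^3 = -(p - 2*q)*(p - q)^2 has shape L^2 M (L != M), so D-series; mu = 8 gives D_8.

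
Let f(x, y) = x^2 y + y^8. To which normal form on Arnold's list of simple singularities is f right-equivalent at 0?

D9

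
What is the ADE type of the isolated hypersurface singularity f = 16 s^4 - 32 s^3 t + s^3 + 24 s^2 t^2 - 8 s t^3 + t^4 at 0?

The Hessian of f at 0 has rank 0. Corank 2; j^3 = s^3 is a perfect cube, so E-series; the 4-jet and mu = 6 give E_6.

E_{6}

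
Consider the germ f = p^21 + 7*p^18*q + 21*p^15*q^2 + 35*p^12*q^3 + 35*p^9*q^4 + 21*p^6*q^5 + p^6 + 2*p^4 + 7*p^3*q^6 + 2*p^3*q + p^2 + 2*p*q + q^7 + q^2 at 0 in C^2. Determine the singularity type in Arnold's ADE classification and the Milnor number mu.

The Hessian of f at 0 is [[2, 2], [2, 2]] with rank 1, so corank 1. A Groebner basis of the Jacobian ideal J(f) in C{p,q} is {-p*q + q^4 - q^2, p*q^2 + p/3 + 2*q^3/3 + q/3, p^2 + 2*p*q + q^2}; counting standard monomials gives mu = 6. Corank 1: A-series; mu = 6 gives A_6.

Type A_{6}, Milnor number mu = 6.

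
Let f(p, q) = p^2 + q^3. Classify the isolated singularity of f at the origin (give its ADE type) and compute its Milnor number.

Type A_2, Milnor number mu = 2.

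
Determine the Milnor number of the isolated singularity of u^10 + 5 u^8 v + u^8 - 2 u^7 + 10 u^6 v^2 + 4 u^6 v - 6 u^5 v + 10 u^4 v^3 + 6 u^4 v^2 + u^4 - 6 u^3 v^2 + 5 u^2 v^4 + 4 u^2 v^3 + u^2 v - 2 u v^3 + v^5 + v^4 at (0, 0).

The Hessian of f at 0 is [[0, 0], [0, 0]] with rank 0, so corank 2. A Groebner basis of the Jacobian ideal J(f) in C{u,v} is {u*v^2, -u*v + v^3, u^2 + 4*u*v}; counting standard monomials gives mu = 5. Corank 2; j^3 = u^2*v has shape L^2 M (L != M), so D-series; mu = 5 gives D_5.

5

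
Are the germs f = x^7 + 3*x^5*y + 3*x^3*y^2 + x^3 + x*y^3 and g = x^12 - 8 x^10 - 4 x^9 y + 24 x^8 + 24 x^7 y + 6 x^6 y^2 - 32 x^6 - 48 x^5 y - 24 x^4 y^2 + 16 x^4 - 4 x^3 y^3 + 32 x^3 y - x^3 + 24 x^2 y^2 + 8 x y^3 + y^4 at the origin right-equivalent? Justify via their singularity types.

No.

The Hessian of f at 0 has rank 0. Corank 2; j^3 = x^3 is a perfect cube, so E-series; the 4-jet and mu = 7 give E_7. The Hessian of g at 0 has rank 0. Corank 2; j^3 = -x^3 is a perfect cube, so E-series; the 4-jet and mu = 6 give E_6. f is E_7 but g is E_6, hence not right-equivalent.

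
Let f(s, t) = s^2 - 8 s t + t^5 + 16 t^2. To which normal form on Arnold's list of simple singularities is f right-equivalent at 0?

The Hessian of f at 0 has rank 1. Corank 1: A-series; mu = 4 gives A_4.

A_4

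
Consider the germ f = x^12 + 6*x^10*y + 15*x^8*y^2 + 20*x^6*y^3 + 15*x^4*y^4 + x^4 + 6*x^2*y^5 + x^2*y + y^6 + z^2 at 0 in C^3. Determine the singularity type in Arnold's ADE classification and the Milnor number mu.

Type D_{7}, Milnor number mu = 7.

The Hessian of f at 0 has rank 1. Corank 2; j^3 = x^2*y has shape L^2 M (L != M), so D-series; mu = 7 gives D_7.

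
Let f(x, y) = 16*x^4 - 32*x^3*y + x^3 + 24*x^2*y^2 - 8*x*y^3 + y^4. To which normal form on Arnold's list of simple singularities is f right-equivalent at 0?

E_6

The Hessian of f at 0 is [[0, 0], [0, 0]] with rank 0, so corank 2. A Groebner basis of the Jacobian ideal J(f) in C{x,y} is {y^4, x*y^2 - y^3/6, x^2}; counting standard monomials gives mu = 6. Corank 2; j^3 = x^3 is a perfect cube, so E-series; the 4-jet and mu = 6 give E_6.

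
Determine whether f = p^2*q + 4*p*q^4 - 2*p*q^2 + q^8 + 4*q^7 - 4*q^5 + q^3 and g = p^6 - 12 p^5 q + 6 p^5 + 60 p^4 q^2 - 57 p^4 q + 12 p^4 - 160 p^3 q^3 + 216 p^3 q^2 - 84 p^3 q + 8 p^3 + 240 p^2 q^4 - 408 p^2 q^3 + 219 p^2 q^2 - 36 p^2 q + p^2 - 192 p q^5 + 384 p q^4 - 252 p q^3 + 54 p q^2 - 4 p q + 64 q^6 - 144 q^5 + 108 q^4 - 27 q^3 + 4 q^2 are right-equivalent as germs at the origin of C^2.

No.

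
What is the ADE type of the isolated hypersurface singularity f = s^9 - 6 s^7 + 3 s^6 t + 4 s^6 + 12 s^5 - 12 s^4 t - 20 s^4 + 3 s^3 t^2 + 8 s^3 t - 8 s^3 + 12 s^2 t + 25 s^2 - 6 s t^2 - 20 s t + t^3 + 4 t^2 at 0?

The Hessian of f at 0 is [[50, -20], [-20, 8]] with rank 1, so corank 1. A Groebner basis of the Jacobian ideal J(f) in C{s,t} is {t^2, s - 2*t/5}; counting standard monomials gives mu = 2. Corank 1: A-series; mu = 2 gives A_2.

A_{2}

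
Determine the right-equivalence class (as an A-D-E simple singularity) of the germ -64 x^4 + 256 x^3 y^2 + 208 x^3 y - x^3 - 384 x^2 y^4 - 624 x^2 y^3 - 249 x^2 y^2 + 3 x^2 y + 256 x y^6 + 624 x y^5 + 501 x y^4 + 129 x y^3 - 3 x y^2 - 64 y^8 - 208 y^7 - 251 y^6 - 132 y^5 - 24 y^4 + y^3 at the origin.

E7

The Hessian of f at 0 is [[0, 0], [0, 0]] with rank 0, so corank 2. A Groebner basis of the Jacobian ideal J(f) in C{x,y} is {-x^2 + 2*x*y + y^4 - y^3/3 - y^2, x^3 - 10*x^2 + 20*x*y - 13*y^3/3 - 10*y^2, x^2*y - 7*x^2 + 14*x*y - 10*y^3/3 - 7*y^2, -11*x^2/3 + x*y^2 + 22*x*y/3 - 20*y^3/9 - 11*y^2/3}; counting standard monomials gives mu = 7. Corank 2; j^3 = -(x - y)^3 is a perfect cube, so E-series; the 4-jet and mu = 7 give E_7.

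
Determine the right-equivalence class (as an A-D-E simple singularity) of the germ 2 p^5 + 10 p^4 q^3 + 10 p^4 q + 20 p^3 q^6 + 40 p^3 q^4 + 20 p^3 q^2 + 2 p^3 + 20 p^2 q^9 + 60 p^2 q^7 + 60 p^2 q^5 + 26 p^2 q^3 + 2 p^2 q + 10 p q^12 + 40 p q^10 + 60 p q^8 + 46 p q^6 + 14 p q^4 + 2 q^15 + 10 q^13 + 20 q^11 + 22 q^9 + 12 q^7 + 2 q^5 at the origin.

D_{6}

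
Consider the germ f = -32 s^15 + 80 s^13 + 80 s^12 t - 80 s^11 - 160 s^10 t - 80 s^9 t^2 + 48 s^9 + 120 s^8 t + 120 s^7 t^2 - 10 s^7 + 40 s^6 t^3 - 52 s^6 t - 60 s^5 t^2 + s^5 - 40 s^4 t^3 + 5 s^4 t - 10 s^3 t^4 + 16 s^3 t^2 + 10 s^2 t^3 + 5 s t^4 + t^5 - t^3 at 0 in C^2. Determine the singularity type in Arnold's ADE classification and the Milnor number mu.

The Hessian of f at 0 has rank 0. Corank 2; j^3 = -t^3 is a perfect cube, so E-series; the 5-jet and mu = 8 give E_8.

Type E_8, Milnor number mu = 8.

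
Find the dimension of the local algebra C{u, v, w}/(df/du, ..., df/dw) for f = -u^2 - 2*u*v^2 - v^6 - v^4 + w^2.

5

The Hessian of f at 0 is [[-2, 0, 0], [0, 0, 0], [0, 0, 2]] with rank 2, so corank 1. A Groebner basis of the Jacobian ideal J(f) in C{u,v,w} is {u^3, u^2*v, u + v^2, w}; counting standard monomials gives mu = 5. Corank 1: A-series; mu = 5 gives A_5.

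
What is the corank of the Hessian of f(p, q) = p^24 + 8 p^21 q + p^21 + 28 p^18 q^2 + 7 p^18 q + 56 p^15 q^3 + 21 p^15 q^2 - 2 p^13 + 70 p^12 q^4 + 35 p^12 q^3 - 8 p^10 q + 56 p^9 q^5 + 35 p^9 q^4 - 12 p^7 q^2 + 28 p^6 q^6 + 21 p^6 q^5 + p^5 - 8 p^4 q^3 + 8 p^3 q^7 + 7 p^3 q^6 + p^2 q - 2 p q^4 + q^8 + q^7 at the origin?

Hessian at 0 has rank 0.

2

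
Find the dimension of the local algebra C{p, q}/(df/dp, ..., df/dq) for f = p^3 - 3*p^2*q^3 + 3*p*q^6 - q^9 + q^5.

8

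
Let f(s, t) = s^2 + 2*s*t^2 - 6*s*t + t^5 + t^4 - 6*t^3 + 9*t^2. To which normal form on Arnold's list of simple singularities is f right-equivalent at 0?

A_{4}

The Hessian of f at 0 has rank 1. Corank 1: A-series; mu = 4 gives A_4.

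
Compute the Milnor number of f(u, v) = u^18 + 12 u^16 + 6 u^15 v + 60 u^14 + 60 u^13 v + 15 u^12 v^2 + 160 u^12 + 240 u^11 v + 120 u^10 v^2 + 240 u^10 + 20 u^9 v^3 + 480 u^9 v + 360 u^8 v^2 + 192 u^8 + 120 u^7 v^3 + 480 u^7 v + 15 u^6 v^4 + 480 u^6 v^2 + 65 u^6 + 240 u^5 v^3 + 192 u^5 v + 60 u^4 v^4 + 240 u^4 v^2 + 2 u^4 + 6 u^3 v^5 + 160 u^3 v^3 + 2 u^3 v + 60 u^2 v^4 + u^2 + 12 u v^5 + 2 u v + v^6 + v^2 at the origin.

5

The Hessian of f at 0 is [[2, 2], [2, 2]] with rank 1, so corank 1. A Groebner basis of the Jacobian ideal J(f) in C{u,v} is {u*v^2 + u + v, -u + v^3 - v, u^2 + 2*u*v + v^2}; counting standard monomials gives mu = 5. Corank 1: A-series; mu = 5 gives A_5.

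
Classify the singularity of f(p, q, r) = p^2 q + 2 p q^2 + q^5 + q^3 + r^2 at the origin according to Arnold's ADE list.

The Hessian of f at 0 has rank 1. Corank 2; j^3 = q*(p + q)^2 has shape L^2 M (L != M), so D-series; mu = 6 gives D_6.

D_{6}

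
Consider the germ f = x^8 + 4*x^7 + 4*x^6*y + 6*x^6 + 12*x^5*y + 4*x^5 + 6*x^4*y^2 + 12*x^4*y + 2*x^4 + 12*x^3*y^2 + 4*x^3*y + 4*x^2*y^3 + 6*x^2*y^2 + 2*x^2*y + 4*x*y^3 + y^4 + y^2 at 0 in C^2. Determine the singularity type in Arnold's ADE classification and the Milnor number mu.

The Hessian of f at 0 has rank 1. Corank 1: A-series; mu = 3 gives A_3.

Type A_{3}, Milnor number mu = 3.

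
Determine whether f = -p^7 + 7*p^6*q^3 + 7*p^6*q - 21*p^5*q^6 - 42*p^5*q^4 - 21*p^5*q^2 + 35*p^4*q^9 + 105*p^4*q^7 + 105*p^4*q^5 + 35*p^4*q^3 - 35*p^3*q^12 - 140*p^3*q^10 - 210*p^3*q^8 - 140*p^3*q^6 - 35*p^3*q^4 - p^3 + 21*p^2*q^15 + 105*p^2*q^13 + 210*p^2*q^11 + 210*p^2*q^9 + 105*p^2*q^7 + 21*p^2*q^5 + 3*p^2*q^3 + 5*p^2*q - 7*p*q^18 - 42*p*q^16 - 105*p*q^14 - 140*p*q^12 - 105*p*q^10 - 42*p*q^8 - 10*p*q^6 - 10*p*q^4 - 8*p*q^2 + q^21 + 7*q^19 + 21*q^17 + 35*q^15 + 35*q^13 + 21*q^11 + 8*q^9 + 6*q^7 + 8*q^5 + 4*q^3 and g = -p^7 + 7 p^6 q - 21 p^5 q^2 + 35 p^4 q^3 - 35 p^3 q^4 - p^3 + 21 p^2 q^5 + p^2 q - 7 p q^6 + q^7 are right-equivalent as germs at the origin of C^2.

Yes.

The Hessian of f at 0 has rank 0. Corank 2; j^3 = -(p - 2*q)^2*(p - q) has shape L^2 M (L != M), so D-series; mu = 8 gives D_8. The Hessian of g at 0 has rank 0. Corank 2; j^3 = -p^2*(p - q) has shape L^2 M (L != M), so D-series; mu = 8 gives D_8. Both have type D_8, hence right-equivalent.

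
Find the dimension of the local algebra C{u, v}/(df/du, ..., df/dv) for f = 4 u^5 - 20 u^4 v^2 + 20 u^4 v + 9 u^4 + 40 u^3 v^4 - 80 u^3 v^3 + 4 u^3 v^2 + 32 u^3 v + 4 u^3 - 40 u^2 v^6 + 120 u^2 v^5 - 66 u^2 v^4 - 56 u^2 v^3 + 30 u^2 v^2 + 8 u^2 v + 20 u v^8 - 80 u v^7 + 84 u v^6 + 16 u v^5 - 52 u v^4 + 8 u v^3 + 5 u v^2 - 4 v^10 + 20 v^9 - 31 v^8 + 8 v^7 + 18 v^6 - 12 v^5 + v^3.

5

The Hessian of f at 0 is [[0, 0], [0, 0]] with rank 0, so corank 2. A Groebner basis of the Jacobian ideal J(f) in C{u,v} is {u*v^2 + u*v/2 + v^2/4, -u*v + v^3 - v^2/2, u^2 + 9*u*v/8 + 5*v^2/16}; counting standard monomials gives mu = 5. Corank 2; j^3 = (u + v)*(2*u + v)^2 has shape L^2 M (L != M), so D-series; mu = 5 gives D_5.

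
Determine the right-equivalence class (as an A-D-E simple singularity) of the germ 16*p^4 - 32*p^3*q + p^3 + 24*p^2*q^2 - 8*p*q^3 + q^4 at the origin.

The Hessian of f at 0 has rank 0. Corank 2; j^3 = p^3 is a perfect cube, so E-series; the 4-jet and mu = 6 give E_6.

E_6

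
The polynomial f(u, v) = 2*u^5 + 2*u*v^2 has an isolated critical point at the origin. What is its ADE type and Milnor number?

Type D6, Milnor number mu = 6.

The Hessian of f at 0 is [[0, 0], [0, 0]] with rank 0, so corank 2. A Groebner basis of the Jacobian ideal J(f) in C{u,v} is {u^4 + v^2/5, v^3, u*v}; counting standard monomials gives mu = 6. Corank 2; j^3 = 2*u*v^2 has shape L^2 M (L != M), so D-series; mu = 6 gives D_6.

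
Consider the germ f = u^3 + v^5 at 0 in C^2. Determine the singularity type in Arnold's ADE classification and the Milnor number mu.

Type E_{8}, Milnor number mu = 8.

The Hessian of f at 0 has rank 0. Corank 2; j^3 = u^3 is a perfect cube, so E-series; the 5-jet and mu = 8 give E_8.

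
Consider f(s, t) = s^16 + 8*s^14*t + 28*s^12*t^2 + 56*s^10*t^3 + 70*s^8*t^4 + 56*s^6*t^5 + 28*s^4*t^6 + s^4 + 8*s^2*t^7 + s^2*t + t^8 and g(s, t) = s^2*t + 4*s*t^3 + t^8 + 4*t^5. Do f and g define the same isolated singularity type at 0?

The Hessian of f at 0 has rank 0. Corank 2; j^3 = s^2*t has shape L^2 M (L != M), so D-series; mu = 9 gives D_9. The Hessian of g at 0 has rank 0. Corank 2; j^3 = s^2*t has shape L^2 M (L != M), so D-series; mu = 9 gives D_9. Both have type D_9, hence right-equivalent.

Yes.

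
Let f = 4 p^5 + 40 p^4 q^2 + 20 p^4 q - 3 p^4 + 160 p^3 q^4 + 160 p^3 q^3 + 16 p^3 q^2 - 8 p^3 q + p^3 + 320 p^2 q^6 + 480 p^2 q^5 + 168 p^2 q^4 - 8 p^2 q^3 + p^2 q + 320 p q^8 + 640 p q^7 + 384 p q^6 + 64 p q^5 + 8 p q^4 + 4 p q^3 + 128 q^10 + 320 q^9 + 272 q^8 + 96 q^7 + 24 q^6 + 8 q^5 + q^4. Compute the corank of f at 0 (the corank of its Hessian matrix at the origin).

The Hessian at 0 is [[0, 0], [0, 0]] of rank 0; hence corank 2.

2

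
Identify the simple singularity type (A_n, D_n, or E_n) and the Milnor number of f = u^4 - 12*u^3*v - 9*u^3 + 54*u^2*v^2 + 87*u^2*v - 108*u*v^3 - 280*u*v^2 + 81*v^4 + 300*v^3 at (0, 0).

Type D5, Milnor number mu = 5.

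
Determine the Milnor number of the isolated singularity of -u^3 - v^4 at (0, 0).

6

The Hessian of f at 0 has rank 0. Corank 2; j^3 = -u^3 is a perfect cube, so E-series; the 4-jet and mu = 6 give E_6.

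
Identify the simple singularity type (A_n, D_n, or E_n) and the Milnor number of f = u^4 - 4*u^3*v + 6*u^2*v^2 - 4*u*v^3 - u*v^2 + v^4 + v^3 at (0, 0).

The Hessian of f at 0 has rank 0. Corank 2; j^3 = -v^2*(u - v) has shape L^2 M (L != M), so D-series; mu = 5 gives D_5.

Type D_5, Milnor number mu = 5.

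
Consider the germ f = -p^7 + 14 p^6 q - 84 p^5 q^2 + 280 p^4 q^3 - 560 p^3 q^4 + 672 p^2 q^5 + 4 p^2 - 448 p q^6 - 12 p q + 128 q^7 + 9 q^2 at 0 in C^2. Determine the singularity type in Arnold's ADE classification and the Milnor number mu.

The Hessian of f at 0 has rank 1. Corank 1: A-series; mu = 6 gives A_6.

Type A_{6}, Milnor number mu = 6.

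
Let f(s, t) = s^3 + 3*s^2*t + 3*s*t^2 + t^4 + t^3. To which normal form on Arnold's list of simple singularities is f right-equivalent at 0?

E_6

The Hessian of f at 0 is [[0, 0], [0, 0]] with rank 0, so corank 2. A Groebner basis of the Jacobian ideal J(f) in C{s,t} is {t^3, s^2 + 2*s*t + t^2}; counting standard monomials gives mu = 6. Corank 2; j^3 = (s + t)^3 is a perfect cube, so E-series; the 4-jet and mu = 6 give E_6.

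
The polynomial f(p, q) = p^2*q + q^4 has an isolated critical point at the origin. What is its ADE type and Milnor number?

Type D_5, Milnor number mu = 5.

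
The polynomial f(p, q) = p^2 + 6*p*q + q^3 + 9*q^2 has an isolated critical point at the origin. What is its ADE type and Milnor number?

Type A_2, Milnor number mu = 2.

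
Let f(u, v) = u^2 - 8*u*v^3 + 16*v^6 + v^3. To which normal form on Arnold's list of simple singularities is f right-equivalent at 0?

A2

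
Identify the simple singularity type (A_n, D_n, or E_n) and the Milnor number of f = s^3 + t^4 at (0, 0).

Type E_{6}, Milnor number mu = 6.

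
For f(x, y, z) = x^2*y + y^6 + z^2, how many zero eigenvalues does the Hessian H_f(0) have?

Hessian at 0 has rank 1.

2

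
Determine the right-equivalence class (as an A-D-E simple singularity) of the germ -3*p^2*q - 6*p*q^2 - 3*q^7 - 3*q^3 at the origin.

The Hessian of f at 0 is [[0, 0], [0, 0]] with rank 0, so corank 2. A Groebner basis of the Jacobian ideal J(f) in C{p,q} is {p^2/7 + q^6 - q^2/7, p^3 + q^3, p*q + q^2}; counting standard monomials gives mu = 8. Corank 2; j^3 = -3*q*(p + q)^2 has shape L^2 M (L != M), so D-series; mu = 8 gives D_8.

D_8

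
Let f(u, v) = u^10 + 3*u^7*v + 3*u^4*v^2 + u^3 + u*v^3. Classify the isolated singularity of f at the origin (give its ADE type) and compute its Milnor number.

Type E7, Milnor number mu = 7.

The Hessian of f at 0 has rank 0. Corank 2; j^3 = u^3 is a perfect cube, so E-series; the 4-jet and mu = 7 give E_7.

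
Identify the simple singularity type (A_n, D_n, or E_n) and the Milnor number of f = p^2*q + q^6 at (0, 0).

Type D_{7}, Milnor number mu = 7.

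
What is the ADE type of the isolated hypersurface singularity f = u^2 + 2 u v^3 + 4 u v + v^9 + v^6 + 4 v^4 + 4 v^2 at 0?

A_8

The Hessian of f at 0 has rank 1. Corank 1: A-series; mu = 8 gives A_8.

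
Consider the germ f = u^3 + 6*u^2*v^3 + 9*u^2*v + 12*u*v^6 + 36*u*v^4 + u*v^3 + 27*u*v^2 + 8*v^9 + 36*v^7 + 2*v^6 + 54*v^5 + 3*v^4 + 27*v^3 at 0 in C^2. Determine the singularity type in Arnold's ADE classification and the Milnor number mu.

The Hessian of f at 0 is [[0, 0], [0, 0]] with rank 0, so corank 2. A Groebner basis of the Jacobian ideal J(f) in C{u,v} is {u^3 + 9*u^2*v + 162*u^2 + 972*u*v + 1458*v^2, -9*u^2 + u*v^2 - 54*u*v - 81*v^2, 3*u^2 + 18*u*v + v^3 + 27*v^2}; counting standard monomials gives mu = 7. Corank 2; j^3 = (u + 3*v)^3 is a perfect cube, so E-series; the 4-jet and mu = 7 give E_7.

Type E_{7}, Milnor number mu = 7.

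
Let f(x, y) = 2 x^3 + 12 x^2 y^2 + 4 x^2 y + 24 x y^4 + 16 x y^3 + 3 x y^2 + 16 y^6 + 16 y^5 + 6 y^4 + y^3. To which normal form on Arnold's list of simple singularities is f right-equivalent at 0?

The Hessian of f at 0 is [[0, 0], [0, 0]] with rank 0, so corank 2. A Groebner basis of the Jacobian ideal J(f) in C{x,y} is {y^3, x^2 - 3*y^2/2, x*y + 3*y^2/2}; counting standard monomials gives mu = 4. Corank 2; j^3 = (x + y)*(2*x^2 + 2*x*y + y^2) splits into three distinct lines over C (the quadratic factor has nonzero discriminant), so D_4.

D_4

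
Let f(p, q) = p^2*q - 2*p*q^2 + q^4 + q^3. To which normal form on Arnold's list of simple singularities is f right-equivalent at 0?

D5

The Hessian of f at 0 is [[0, 0], [0, 0]] with rank 0, so corank 2. A Groebner basis of the Jacobian ideal J(f) in C{p,q} is {p^3 + p^2/4 - q^2/4, p^2/4 + q^3 - q^2/4, p*q - q^2}; counting standard monomials gives mu = 5. Corank 2; j^3 = q*(p - q)^2 has shape L^2 M (L != M), so D-series; mu = 5 gives D_5.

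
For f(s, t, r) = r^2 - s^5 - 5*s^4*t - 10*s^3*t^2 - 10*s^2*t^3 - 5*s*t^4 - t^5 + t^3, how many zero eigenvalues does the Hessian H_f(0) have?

Hessian at 0 has rank 1.

2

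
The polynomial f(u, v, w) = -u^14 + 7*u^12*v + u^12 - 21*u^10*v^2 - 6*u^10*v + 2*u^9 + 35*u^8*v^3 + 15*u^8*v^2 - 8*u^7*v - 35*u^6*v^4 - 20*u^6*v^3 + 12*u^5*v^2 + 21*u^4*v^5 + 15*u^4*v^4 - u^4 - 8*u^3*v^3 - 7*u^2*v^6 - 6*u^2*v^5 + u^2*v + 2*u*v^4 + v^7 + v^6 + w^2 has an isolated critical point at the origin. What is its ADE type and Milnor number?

The Hessian of f at 0 has rank 1. Corank 2; j^3 = u^2*v has shape L^2 M (L != M), so D-series; mu = 7 gives D_7.

Type D_{7}, Milnor number mu = 7.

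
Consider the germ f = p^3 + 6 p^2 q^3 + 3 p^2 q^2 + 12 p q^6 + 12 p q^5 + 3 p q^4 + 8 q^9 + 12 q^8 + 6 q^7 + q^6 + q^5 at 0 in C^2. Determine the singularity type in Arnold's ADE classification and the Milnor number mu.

The Hessian of f at 0 is [[0, 0], [0, 0]] with rank 0, so corank 2. A Groebner basis of the Jacobian ideal J(f) in C{p,q} is {p^2/4 + p*q^3 + p*q^2/2, q^4, p^3, p^2*q - p^2/2 - p*q^2}; counting standard monomials gives mu = 8. Corank 2; j^3 = p^3 is a perfect cube, so E-series; the 5-jet and mu = 8 give E_8.

Type E8, Milnor number mu = 8.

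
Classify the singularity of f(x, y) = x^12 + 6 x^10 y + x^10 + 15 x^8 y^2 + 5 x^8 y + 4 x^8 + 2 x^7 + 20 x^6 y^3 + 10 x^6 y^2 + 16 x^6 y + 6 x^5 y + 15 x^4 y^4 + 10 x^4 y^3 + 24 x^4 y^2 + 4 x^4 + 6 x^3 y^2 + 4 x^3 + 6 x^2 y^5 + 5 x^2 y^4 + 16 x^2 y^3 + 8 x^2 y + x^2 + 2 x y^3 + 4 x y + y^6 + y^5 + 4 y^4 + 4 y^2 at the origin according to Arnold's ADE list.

The Hessian of f at 0 has rank 1. Corank 1: A-series; mu = 4 gives A_4.

A_{4}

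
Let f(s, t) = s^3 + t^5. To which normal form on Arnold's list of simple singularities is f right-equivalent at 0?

The Hessian of f at 0 is [[0, 0], [0, 0]] with rank 0, so corank 2. A Groebner basis of the Jacobian ideal J(f) in C{s,t} is {t^4, s^2}; counting standard monomials gives mu = 8. Corank 2; j^3 = s^3 is a perfect cube, so E-series; the 5-jet and mu = 8 give E_8.

E_8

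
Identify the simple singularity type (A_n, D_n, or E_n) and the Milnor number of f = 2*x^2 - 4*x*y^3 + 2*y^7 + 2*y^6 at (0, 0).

Type A6, Milnor number mu = 6.

The Hessian of f at 0 has rank 1. Corank 1: A-series; mu = 6 gives A_6.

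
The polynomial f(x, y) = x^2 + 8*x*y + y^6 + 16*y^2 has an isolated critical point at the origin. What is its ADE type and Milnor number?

Type A_5, Milnor number mu = 5.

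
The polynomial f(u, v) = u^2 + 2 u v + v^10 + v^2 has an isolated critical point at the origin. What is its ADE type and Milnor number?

The Hessian of f at 0 is [[2, 2], [2, 2]] with rank 1, so corank 1. A Groebner basis of the Jacobian ideal J(f) in C{u,v} is {v^9, u + v}; counting standard monomials gives mu = 9. Corank 1: A-series; mu = 9 gives A_9.

Type A_9, Milnor number mu = 9.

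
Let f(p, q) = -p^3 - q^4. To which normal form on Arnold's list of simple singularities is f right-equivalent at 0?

E_6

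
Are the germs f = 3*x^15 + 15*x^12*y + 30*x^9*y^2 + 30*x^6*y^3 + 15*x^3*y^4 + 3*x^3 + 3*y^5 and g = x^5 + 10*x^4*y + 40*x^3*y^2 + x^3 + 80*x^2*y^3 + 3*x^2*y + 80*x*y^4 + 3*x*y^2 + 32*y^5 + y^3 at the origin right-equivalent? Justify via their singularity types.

Yes.

The Hessian of f at 0 has rank 0. Corank 2; j^3 = 3*x^3 is a perfect cube, so E-series; the 5-jet and mu = 8 give E_8. The Hessian of g at 0 has rank 0. Corank 2; j^3 = (x + y)^3 is a perfect cube, so E-series; the 5-jet and mu = 8 give E_8. Both have type E_8, hence right-equivalent.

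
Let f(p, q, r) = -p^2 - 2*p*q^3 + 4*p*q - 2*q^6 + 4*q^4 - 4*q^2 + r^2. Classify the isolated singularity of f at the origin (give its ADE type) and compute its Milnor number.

The Hessian of f at 0 has rank 2. Corank 1: A-series; mu = 5 gives A_5.

Type A_{5}, Milnor number mu = 5.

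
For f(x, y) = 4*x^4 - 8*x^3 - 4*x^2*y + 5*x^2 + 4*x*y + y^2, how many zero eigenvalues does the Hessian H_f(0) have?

0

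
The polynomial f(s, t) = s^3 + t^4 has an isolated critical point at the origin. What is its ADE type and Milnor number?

Type E_{6}, Milnor number mu = 6.

The Hessian of f at 0 has rank 0. Corank 2; j^3 = s^3 is a perfect cube, so E-series; the 4-jet and mu = 6 give E_6.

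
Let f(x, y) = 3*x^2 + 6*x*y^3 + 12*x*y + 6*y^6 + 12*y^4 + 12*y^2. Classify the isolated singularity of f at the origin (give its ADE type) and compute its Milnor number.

The Hessian of f at 0 is [[6, 12], [12, 24]] with rank 1, so corank 1. A Groebner basis of the Jacobian ideal J(f) in C{x,y} is {x*y^2 - 2*x - 4*y, x + y^3 + 2*y, x^2 + 4*x*y + 4*y^2}; counting standard monomials gives mu = 5. Corank 1: A-series; mu = 5 gives A_5.

Type A_{5}, Milnor number mu = 5.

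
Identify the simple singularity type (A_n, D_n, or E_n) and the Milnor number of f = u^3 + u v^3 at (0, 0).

The Hessian of f at 0 has rank 0. Corank 2; j^3 = u^3 is a perfect cube, so E-series; the 4-jet and mu = 7 give E_7.

Type E_7, Milnor number mu = 7.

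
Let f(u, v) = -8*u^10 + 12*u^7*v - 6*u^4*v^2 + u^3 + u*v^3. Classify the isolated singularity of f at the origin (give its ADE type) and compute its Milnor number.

Type E_{7}, Milnor number mu = 7.

The Hessian of f at 0 has rank 0. Corank 2; j^3 = u^3 is a perfect cube, so E-series; the 4-jet and mu = 7 give E_7.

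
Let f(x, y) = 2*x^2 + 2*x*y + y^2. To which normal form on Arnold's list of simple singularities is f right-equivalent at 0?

The Hessian of f at 0 has rank 2. Corank 0: nondegenerate Morse point, so A_1.

A_{1}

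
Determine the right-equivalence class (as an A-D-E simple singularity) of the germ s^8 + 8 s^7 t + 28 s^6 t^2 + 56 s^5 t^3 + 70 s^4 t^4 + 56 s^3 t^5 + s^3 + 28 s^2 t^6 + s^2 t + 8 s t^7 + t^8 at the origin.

D_9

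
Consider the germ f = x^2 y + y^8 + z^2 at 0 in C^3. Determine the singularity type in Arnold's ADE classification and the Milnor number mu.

Type D_9, Milnor number mu = 9.

The Hessian of f at 0 is [[0, 0, 0], [0, 0, 0], [0, 0, 2]] with rank 1, so corank 2. A Groebner basis of the Jacobian ideal J(f) in C{x,y,z} is {x^2/8 + y^7, x^3, x*y, z}; counting standard monomials gives mu = 9. Corank 2; j^3 = x^2*y has shape L^2 M (L != M), so D-series; mu = 9 gives D_9.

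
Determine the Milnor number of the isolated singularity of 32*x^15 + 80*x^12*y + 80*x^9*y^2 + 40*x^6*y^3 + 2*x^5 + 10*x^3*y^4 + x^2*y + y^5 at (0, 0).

6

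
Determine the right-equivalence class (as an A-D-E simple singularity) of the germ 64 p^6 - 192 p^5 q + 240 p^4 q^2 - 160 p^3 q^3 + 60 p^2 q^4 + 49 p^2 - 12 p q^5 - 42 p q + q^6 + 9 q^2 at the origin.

A5

The Hessian of f at 0 is [[98, -42], [-42, 18]] with rank 1, so corank 1. A Groebner basis of the Jacobian ideal J(f) in C{p,q} is {q^5, p - 3*q/7}; counting standard monomials gives mu = 5. Corank 1: A-series; mu = 5 gives A_5.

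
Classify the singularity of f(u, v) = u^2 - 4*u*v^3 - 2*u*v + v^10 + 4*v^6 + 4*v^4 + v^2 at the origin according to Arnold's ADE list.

A_9

The Hessian of f at 0 is [[2, -2], [-2, 2]] with rank 1, so corank 1. A Groebner basis of the Jacobian ideal J(f) in C{u,v} is {u^3 - 3*u^2*v + 3*u*v^2 - u/2 + v/2, -u/2 + v^3 + v/2}; counting standard monomials gives mu = 9. Corank 1: A-series; mu = 9 gives A_9.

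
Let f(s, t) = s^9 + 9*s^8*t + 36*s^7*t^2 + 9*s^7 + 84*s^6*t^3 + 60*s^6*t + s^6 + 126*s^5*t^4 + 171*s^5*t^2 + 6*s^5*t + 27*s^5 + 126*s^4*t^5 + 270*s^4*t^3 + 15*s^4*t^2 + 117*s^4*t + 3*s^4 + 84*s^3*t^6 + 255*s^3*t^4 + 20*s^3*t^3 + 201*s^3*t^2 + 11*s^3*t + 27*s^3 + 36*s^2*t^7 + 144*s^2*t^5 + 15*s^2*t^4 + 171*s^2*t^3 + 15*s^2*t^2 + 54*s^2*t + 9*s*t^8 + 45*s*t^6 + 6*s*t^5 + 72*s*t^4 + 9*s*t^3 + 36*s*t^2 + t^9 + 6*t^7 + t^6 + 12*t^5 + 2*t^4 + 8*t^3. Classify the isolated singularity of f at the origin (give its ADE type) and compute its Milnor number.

Type E_{7}, Milnor number mu = 7.

The Hessian of f at 0 has rank 0. Corank 2; j^3 = (3*s + 2*t)^3 is a perfect cube, so E-series; the 4-jet and mu = 7 give E_7.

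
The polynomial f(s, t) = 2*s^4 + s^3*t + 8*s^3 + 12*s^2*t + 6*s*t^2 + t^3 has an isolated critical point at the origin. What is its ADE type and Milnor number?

Type E7, Milnor number mu = 7.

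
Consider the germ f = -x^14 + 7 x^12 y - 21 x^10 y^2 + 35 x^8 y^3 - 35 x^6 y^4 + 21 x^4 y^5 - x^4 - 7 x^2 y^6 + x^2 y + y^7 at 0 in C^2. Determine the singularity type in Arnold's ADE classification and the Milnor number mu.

The Hessian of f at 0 has rank 0. Corank 2; j^3 = x^2*y has shape L^2 M (L != M), so D-series; mu = 8 gives D_8.

Type D_{8}, Milnor number mu = 8.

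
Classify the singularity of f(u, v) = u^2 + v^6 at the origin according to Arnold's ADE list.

A5

The Hessian of f at 0 is [[2, 0], [0, 0]] with rank 1, so corank 1. A Groebner basis of the Jacobian ideal J(f) in C{u,v} is {v^5, u}; counting standard monomials gives mu = 5. Corank 1: A-series; mu = 5 gives A_5.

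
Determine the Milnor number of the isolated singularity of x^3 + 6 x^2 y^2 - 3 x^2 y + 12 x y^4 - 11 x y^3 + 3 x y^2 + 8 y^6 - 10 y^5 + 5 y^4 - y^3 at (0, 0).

The Hessian of f at 0 has rank 0. Corank 2; j^3 = (x - y)^3 is a perfect cube, so E-series; the 4-jet and mu = 7 give E_7.

7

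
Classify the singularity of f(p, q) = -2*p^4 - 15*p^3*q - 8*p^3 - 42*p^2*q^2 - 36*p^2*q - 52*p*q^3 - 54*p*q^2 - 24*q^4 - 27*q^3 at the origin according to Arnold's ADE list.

E7

The Hessian of f at 0 has rank 0. Corank 2; j^3 = -(2*p + 3*q)^3 is a perfect cube, so E-series; the 4-jet and mu = 7 give E_7.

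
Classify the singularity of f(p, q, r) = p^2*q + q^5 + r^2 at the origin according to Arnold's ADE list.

D_{6}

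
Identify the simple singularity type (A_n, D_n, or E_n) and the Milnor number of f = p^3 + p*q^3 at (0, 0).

Type E_{7}, Milnor number mu = 7.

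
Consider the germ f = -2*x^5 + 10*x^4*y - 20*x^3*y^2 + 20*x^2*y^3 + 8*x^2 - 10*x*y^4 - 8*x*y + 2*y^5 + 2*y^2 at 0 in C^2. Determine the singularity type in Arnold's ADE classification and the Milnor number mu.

Type A_{4}, Milnor number mu = 4.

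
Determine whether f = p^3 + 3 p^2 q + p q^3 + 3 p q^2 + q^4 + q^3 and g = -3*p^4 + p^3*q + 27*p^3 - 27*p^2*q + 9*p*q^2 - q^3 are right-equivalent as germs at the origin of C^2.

The Hessian of f at 0 is [[0, 0], [0, 0]] with rank 0, so corank 2. A Groebner basis of the Jacobian ideal J(f) in C{p,q} is {p^3 + 3*p^2*q + 6*p^2 + 12*p*q + 6*q^2, -3*p^2 + p*q^2 - 6*p*q - 3*q^2, 3*p^2 + 6*p*q + q^3 + 3*q^2}; counting standard monomials gives mu = 7. Corank 2; j^3 = (p + q)^3 is a perfect cube, so E-series; the 4-jet and mu = 7 give E_7. The Hessian of g at 0 is [[0, 0], [0, 0]] with rank 0, so corank 2. A Groebner basis of the Jacobian ideal J(g) in C{p,q} is {19683*p^2 - 13122*p*q + q^4 - 27*q^3 + 2187*q^2, p^3 - 27*p^2 + 18*p*q - 3*q^2, p^2*q - 81*p^2 + 54*p*q - 9*q^2, -162*p^2 + p*q^2 + 108*p*q - q^3/9 - 18*q^2}; counting standard monomials gives mu = 7. Corank 2; j^3 = (3*p - q)^3 is a perfect cube, so E-series; the 4-jet and mu = 7 give E_7. Both have type E_7, hence right-equivalent.

Yes.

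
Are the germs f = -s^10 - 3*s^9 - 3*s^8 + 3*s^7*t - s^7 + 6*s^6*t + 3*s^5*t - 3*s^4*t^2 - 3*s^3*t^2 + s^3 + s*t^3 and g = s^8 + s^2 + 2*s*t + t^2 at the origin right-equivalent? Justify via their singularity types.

No.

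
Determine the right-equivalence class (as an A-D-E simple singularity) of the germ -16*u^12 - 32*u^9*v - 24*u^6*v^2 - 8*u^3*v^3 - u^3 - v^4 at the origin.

The Hessian of f at 0 has rank 0. Corank 2; j^3 = -u^3 is a perfect cube, so E-series; the 4-jet and mu = 6 give E_6.

E_{6}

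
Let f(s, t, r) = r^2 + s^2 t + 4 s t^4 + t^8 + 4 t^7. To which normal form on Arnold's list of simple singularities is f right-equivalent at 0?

D_9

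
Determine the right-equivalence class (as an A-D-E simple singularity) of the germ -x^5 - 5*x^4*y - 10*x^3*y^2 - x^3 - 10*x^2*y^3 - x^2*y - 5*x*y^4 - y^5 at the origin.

D_6

The Hessian of f at 0 has rank 0. Corank 2; j^3 = -x^2*(x + y) has shape L^2 M (L != M), so D-series; mu = 6 gives D_6.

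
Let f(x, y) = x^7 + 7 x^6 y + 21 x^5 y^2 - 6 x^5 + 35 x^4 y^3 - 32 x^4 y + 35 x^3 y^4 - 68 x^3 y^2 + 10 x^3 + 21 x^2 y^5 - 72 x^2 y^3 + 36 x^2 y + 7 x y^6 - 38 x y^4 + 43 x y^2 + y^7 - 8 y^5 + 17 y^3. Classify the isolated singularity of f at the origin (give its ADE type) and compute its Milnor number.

The Hessian of f at 0 has rank 0. Corank 2; j^3 = (x + y)*(10*x^2 + 26*x*y + 17*y^2) splits into three distinct lines over C (the quadratic factor has nonzero discriminant), so D_4.

Type D_{4}, Milnor number mu = 4.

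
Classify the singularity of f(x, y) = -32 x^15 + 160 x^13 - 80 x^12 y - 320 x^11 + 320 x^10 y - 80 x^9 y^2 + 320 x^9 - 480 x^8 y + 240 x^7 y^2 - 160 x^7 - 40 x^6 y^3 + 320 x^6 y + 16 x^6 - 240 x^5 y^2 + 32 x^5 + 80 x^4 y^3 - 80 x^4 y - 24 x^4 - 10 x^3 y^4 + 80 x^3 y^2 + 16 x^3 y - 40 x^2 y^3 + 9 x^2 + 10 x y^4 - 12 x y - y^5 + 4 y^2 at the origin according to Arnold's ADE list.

The Hessian of f at 0 has rank 1. Corank 1: A-series; mu = 4 gives A_4.

A_4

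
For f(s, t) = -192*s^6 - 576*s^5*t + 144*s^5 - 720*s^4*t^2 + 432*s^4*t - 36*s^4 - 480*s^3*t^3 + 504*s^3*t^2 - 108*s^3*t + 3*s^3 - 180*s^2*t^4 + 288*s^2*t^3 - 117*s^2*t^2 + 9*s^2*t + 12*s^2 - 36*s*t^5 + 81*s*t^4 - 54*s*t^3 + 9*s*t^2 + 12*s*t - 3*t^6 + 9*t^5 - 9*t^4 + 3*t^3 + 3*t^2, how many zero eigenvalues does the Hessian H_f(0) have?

The Hessian at 0 is [[24, 12], [12, 6]] of rank 1; hence corank 1.

1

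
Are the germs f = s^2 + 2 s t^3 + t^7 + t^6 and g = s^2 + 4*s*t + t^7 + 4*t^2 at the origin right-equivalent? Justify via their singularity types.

The Hessian of f at 0 has rank 1. Corank 1: A-series; mu = 6 gives A_6. The Hessian of g at 0 has rank 1. Corank 1: A-series; mu = 6 gives A_6. Both have type A_6, hence right-equivalent.

Yes.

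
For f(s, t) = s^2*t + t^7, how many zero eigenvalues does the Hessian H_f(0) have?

Hessian at 0 has rank 0.

2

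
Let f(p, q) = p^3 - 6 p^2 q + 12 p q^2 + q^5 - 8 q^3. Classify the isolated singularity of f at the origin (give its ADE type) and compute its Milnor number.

The Hessian of f at 0 has rank 0. Corank 2; j^3 = (p - 2*q)^3 is a perfect cube, so E-series; the 5-jet and mu = 8 give E_8.

Type E_8, Milnor number mu = 8.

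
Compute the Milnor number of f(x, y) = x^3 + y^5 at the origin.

The Hessian of f at 0 is [[0, 0], [0, 0]] with rank 0, so corank 2. A Groebner basis of the Jacobian ideal J(f) in C{x,y} is {y^4, x^2}; counting standard monomials gives mu = 8. Corank 2; j^3 = x^3 is a perfect cube, so E-series; the 5-jet and mu = 8 give E_8.

8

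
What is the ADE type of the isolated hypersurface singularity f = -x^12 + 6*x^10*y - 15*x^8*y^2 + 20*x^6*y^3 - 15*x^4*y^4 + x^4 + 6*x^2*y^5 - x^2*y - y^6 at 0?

D_7

The Hessian of f at 0 has rank 0. Corank 2; j^3 = -x^2*y has shape L^2 M (L != M), so D-series; mu = 7 gives D_7.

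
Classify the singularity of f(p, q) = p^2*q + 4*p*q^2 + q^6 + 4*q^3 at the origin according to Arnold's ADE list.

The Hessian of f at 0 is [[0, 0], [0, 0]] with rank 0, so corank 2. A Groebner basis of the Jacobian ideal J(f) in C{p,q} is {p^2/6 + q^5 - 2*q^2/3, p^3 + 8*q^3, p*q + 2*q^2}; counting standard monomials gives mu = 7. Corank 2; j^3 = q*(p + 2*q)^2 has shape L^2 M (L != M), so D-series; mu = 7 gives D_7.

D7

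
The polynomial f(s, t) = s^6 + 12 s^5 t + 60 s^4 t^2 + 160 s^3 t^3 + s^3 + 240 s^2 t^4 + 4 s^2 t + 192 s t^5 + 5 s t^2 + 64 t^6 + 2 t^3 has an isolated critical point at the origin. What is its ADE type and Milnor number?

The Hessian of f at 0 is [[0, 0], [0, 0]] with rank 0, so corank 2. A Groebner basis of the Jacobian ideal J(f) in C{s,t} is {-s*t/6 + t^5 - t^2/6, s*t^2 + t^3, s^2 + 3*s*t + 2*t^2}; counting standard monomials gives mu = 7. Corank 2; j^3 = (s + t)^2*(s + 2*t) has shape L^2 M (L != M), so D-series; mu = 7 gives D_7.

Type D_{7}, Milnor number mu = 7.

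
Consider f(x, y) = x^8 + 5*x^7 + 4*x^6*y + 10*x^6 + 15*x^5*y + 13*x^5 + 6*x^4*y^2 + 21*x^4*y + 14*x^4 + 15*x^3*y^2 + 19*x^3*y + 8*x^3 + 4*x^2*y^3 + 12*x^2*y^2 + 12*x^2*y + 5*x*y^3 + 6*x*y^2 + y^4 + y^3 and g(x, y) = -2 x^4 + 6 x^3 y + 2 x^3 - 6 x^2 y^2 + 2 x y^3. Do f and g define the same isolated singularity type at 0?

The Hessian of f at 0 has rank 0. Corank 2; j^3 = (2*x + y)^3 is a perfect cube, so E-series; the 4-jet and mu = 7 give E_7. The Hessian of g at 0 has rank 0. Corank 2; j^3 = 2*x^3 is a perfect cube, so E-series; the 4-jet and mu = 7 give E_7. Both have type E_7, hence right-equivalent.

Yes.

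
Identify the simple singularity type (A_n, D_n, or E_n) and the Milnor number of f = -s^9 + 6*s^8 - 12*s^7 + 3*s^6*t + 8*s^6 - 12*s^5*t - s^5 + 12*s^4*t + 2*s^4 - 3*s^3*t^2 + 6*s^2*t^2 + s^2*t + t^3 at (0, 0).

Type D_4, Milnor number mu = 4.

The Hessian of f at 0 is [[0, 0], [0, 0]] with rank 0, so corank 2. A Groebner basis of the Jacobian ideal J(f) in C{s,t} is {t^3, s^2 + 3*t^2, s*t}; counting standard monomials gives mu = 4. Corank 2; j^3 = t*(s^2 + t^2) splits into three distinct lines over C (the quadratic factor has nonzero discriminant), so D_4.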